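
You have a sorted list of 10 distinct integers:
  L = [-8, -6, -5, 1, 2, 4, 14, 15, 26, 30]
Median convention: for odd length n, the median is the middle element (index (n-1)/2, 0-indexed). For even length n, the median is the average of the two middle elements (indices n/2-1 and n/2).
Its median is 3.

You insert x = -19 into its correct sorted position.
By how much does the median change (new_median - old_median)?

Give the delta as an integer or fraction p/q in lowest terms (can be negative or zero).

Old median = 3
After inserting x = -19: new sorted = [-19, -8, -6, -5, 1, 2, 4, 14, 15, 26, 30]
New median = 2
Delta = 2 - 3 = -1

Answer: -1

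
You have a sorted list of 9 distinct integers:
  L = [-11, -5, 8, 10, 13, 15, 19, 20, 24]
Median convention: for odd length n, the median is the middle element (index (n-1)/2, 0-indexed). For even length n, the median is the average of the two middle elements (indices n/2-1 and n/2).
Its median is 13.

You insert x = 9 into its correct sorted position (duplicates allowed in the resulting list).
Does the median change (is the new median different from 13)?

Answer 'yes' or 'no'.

Answer: yes

Derivation:
Old median = 13
Insert x = 9
New median = 23/2
Changed? yes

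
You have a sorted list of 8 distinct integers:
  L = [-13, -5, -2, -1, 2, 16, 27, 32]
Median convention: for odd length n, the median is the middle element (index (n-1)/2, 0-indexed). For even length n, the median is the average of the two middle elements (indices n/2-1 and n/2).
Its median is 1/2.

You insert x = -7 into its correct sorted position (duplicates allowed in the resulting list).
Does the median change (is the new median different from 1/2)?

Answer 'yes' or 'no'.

Old median = 1/2
Insert x = -7
New median = -1
Changed? yes

Answer: yes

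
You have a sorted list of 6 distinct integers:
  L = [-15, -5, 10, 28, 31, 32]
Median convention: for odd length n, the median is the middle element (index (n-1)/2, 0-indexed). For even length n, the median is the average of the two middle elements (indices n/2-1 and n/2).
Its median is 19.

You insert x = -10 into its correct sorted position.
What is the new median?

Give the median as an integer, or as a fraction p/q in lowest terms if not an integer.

Answer: 10

Derivation:
Old list (sorted, length 6): [-15, -5, 10, 28, 31, 32]
Old median = 19
Insert x = -10
Old length even (6). Middle pair: indices 2,3 = 10,28.
New length odd (7). New median = single middle element.
x = -10: 1 elements are < x, 5 elements are > x.
New sorted list: [-15, -10, -5, 10, 28, 31, 32]
New median = 10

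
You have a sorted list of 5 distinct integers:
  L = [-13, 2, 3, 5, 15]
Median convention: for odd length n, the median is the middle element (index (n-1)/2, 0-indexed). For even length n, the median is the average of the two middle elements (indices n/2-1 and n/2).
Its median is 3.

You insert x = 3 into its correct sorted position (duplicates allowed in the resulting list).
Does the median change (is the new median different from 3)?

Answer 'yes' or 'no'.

Old median = 3
Insert x = 3
New median = 3
Changed? no

Answer: no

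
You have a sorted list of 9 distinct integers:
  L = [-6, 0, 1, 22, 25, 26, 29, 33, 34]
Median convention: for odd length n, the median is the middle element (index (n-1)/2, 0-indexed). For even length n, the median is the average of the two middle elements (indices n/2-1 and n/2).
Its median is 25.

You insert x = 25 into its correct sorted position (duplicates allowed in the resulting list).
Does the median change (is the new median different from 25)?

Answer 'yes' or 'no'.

Old median = 25
Insert x = 25
New median = 25
Changed? no

Answer: no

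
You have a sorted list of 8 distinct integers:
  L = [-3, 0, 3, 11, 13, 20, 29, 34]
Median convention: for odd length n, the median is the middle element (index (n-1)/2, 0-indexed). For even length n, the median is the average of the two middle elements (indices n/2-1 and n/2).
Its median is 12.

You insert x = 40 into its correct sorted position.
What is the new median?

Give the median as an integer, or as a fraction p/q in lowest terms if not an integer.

Answer: 13

Derivation:
Old list (sorted, length 8): [-3, 0, 3, 11, 13, 20, 29, 34]
Old median = 12
Insert x = 40
Old length even (8). Middle pair: indices 3,4 = 11,13.
New length odd (9). New median = single middle element.
x = 40: 8 elements are < x, 0 elements are > x.
New sorted list: [-3, 0, 3, 11, 13, 20, 29, 34, 40]
New median = 13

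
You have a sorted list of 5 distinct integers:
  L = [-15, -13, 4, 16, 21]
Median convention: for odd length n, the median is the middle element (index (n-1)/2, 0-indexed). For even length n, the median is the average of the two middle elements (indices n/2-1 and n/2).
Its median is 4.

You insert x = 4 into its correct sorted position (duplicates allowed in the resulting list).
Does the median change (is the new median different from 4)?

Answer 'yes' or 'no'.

Answer: no

Derivation:
Old median = 4
Insert x = 4
New median = 4
Changed? no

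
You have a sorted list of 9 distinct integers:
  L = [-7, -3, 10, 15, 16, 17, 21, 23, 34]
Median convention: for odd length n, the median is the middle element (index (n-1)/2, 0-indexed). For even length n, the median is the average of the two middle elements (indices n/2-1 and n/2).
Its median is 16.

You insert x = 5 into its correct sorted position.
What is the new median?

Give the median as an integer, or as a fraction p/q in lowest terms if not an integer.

Old list (sorted, length 9): [-7, -3, 10, 15, 16, 17, 21, 23, 34]
Old median = 16
Insert x = 5
Old length odd (9). Middle was index 4 = 16.
New length even (10). New median = avg of two middle elements.
x = 5: 2 elements are < x, 7 elements are > x.
New sorted list: [-7, -3, 5, 10, 15, 16, 17, 21, 23, 34]
New median = 31/2

Answer: 31/2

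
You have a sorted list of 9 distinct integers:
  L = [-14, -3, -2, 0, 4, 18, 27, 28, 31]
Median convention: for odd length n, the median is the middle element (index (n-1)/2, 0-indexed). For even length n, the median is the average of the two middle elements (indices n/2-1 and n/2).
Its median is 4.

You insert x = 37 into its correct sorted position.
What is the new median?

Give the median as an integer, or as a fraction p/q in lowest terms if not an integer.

Old list (sorted, length 9): [-14, -3, -2, 0, 4, 18, 27, 28, 31]
Old median = 4
Insert x = 37
Old length odd (9). Middle was index 4 = 4.
New length even (10). New median = avg of two middle elements.
x = 37: 9 elements are < x, 0 elements are > x.
New sorted list: [-14, -3, -2, 0, 4, 18, 27, 28, 31, 37]
New median = 11

Answer: 11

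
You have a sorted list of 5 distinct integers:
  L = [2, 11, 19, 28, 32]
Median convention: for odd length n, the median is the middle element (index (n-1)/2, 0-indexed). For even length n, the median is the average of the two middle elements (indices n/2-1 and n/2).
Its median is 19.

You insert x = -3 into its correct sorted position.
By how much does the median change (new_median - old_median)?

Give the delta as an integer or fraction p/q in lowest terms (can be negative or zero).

Answer: -4

Derivation:
Old median = 19
After inserting x = -3: new sorted = [-3, 2, 11, 19, 28, 32]
New median = 15
Delta = 15 - 19 = -4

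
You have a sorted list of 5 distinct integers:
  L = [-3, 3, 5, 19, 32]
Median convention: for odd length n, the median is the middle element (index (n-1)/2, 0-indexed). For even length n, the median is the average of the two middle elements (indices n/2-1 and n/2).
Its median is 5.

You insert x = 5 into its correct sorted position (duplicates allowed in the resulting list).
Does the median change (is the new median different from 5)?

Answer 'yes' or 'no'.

Answer: no

Derivation:
Old median = 5
Insert x = 5
New median = 5
Changed? no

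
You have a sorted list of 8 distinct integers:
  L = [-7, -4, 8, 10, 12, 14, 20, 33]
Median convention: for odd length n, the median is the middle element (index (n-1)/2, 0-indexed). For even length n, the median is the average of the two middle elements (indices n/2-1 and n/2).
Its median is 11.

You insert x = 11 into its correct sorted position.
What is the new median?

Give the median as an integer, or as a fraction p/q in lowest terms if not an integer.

Old list (sorted, length 8): [-7, -4, 8, 10, 12, 14, 20, 33]
Old median = 11
Insert x = 11
Old length even (8). Middle pair: indices 3,4 = 10,12.
New length odd (9). New median = single middle element.
x = 11: 4 elements are < x, 4 elements are > x.
New sorted list: [-7, -4, 8, 10, 11, 12, 14, 20, 33]
New median = 11

Answer: 11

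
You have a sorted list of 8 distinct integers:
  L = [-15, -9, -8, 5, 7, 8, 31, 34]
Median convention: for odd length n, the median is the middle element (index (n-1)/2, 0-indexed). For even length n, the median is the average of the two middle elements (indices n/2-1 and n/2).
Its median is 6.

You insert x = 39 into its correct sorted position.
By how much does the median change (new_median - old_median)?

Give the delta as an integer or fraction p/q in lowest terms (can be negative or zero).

Answer: 1

Derivation:
Old median = 6
After inserting x = 39: new sorted = [-15, -9, -8, 5, 7, 8, 31, 34, 39]
New median = 7
Delta = 7 - 6 = 1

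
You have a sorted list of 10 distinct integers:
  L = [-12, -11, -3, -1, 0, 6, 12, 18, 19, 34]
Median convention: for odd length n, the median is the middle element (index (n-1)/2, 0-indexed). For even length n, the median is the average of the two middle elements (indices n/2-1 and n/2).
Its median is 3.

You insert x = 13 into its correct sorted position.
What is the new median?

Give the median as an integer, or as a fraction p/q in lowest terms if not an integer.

Old list (sorted, length 10): [-12, -11, -3, -1, 0, 6, 12, 18, 19, 34]
Old median = 3
Insert x = 13
Old length even (10). Middle pair: indices 4,5 = 0,6.
New length odd (11). New median = single middle element.
x = 13: 7 elements are < x, 3 elements are > x.
New sorted list: [-12, -11, -3, -1, 0, 6, 12, 13, 18, 19, 34]
New median = 6

Answer: 6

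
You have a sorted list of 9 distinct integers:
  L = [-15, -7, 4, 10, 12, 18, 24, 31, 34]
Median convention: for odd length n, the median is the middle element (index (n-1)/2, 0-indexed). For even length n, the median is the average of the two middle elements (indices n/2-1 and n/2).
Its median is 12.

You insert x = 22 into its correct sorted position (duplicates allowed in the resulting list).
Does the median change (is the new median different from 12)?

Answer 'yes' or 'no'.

Answer: yes

Derivation:
Old median = 12
Insert x = 22
New median = 15
Changed? yes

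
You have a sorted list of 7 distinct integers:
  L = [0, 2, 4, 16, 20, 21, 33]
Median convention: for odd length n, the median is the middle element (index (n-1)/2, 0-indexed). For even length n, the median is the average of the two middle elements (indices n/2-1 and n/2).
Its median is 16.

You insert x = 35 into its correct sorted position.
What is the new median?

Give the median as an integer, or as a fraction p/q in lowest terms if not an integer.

Old list (sorted, length 7): [0, 2, 4, 16, 20, 21, 33]
Old median = 16
Insert x = 35
Old length odd (7). Middle was index 3 = 16.
New length even (8). New median = avg of two middle elements.
x = 35: 7 elements are < x, 0 elements are > x.
New sorted list: [0, 2, 4, 16, 20, 21, 33, 35]
New median = 18

Answer: 18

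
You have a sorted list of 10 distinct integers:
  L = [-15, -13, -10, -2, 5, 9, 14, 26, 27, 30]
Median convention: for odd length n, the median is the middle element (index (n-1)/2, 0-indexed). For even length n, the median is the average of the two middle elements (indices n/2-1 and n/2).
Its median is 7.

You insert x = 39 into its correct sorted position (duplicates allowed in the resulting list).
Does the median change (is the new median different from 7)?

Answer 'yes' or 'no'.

Answer: yes

Derivation:
Old median = 7
Insert x = 39
New median = 9
Changed? yes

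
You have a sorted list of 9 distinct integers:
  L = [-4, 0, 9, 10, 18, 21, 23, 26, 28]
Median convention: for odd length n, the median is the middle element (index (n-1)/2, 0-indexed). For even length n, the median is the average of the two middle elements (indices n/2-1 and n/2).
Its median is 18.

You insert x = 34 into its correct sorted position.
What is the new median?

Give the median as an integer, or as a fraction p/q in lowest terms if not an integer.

Old list (sorted, length 9): [-4, 0, 9, 10, 18, 21, 23, 26, 28]
Old median = 18
Insert x = 34
Old length odd (9). Middle was index 4 = 18.
New length even (10). New median = avg of two middle elements.
x = 34: 9 elements are < x, 0 elements are > x.
New sorted list: [-4, 0, 9, 10, 18, 21, 23, 26, 28, 34]
New median = 39/2

Answer: 39/2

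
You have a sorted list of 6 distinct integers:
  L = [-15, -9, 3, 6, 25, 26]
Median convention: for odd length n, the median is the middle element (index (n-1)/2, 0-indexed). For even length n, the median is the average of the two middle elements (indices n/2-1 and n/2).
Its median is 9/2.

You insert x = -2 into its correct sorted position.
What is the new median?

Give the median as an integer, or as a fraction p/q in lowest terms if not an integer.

Answer: 3

Derivation:
Old list (sorted, length 6): [-15, -9, 3, 6, 25, 26]
Old median = 9/2
Insert x = -2
Old length even (6). Middle pair: indices 2,3 = 3,6.
New length odd (7). New median = single middle element.
x = -2: 2 elements are < x, 4 elements are > x.
New sorted list: [-15, -9, -2, 3, 6, 25, 26]
New median = 3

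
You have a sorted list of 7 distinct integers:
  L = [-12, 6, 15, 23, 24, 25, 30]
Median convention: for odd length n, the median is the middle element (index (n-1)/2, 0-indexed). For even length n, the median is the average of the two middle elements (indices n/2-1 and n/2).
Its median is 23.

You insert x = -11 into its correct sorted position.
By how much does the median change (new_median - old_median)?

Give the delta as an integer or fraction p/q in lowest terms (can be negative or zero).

Old median = 23
After inserting x = -11: new sorted = [-12, -11, 6, 15, 23, 24, 25, 30]
New median = 19
Delta = 19 - 23 = -4

Answer: -4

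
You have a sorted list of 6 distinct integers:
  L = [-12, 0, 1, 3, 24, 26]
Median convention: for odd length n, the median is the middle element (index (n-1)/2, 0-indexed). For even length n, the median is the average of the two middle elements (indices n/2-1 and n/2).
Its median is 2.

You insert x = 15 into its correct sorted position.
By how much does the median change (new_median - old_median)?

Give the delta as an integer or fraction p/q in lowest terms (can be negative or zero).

Old median = 2
After inserting x = 15: new sorted = [-12, 0, 1, 3, 15, 24, 26]
New median = 3
Delta = 3 - 2 = 1

Answer: 1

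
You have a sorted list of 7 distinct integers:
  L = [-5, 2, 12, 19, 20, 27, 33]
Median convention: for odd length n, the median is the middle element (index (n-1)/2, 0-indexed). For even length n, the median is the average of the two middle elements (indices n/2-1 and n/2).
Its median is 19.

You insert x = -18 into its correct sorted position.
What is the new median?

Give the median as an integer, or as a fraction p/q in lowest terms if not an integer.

Answer: 31/2

Derivation:
Old list (sorted, length 7): [-5, 2, 12, 19, 20, 27, 33]
Old median = 19
Insert x = -18
Old length odd (7). Middle was index 3 = 19.
New length even (8). New median = avg of two middle elements.
x = -18: 0 elements are < x, 7 elements are > x.
New sorted list: [-18, -5, 2, 12, 19, 20, 27, 33]
New median = 31/2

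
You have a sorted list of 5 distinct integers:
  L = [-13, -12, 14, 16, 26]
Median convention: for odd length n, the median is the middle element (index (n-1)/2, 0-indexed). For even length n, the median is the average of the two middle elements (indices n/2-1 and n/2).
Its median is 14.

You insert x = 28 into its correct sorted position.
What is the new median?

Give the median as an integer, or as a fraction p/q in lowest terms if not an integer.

Old list (sorted, length 5): [-13, -12, 14, 16, 26]
Old median = 14
Insert x = 28
Old length odd (5). Middle was index 2 = 14.
New length even (6). New median = avg of two middle elements.
x = 28: 5 elements are < x, 0 elements are > x.
New sorted list: [-13, -12, 14, 16, 26, 28]
New median = 15

Answer: 15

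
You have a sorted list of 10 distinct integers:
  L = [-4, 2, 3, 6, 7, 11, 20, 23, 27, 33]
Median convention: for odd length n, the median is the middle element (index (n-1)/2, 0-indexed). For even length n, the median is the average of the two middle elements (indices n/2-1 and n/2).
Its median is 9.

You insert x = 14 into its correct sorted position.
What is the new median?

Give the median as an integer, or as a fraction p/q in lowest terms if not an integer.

Old list (sorted, length 10): [-4, 2, 3, 6, 7, 11, 20, 23, 27, 33]
Old median = 9
Insert x = 14
Old length even (10). Middle pair: indices 4,5 = 7,11.
New length odd (11). New median = single middle element.
x = 14: 6 elements are < x, 4 elements are > x.
New sorted list: [-4, 2, 3, 6, 7, 11, 14, 20, 23, 27, 33]
New median = 11

Answer: 11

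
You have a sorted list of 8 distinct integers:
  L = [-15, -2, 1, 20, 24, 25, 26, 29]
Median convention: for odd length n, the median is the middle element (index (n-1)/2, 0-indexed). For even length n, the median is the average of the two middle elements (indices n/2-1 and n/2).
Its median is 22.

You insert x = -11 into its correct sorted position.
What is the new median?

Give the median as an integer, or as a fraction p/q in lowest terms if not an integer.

Answer: 20

Derivation:
Old list (sorted, length 8): [-15, -2, 1, 20, 24, 25, 26, 29]
Old median = 22
Insert x = -11
Old length even (8). Middle pair: indices 3,4 = 20,24.
New length odd (9). New median = single middle element.
x = -11: 1 elements are < x, 7 elements are > x.
New sorted list: [-15, -11, -2, 1, 20, 24, 25, 26, 29]
New median = 20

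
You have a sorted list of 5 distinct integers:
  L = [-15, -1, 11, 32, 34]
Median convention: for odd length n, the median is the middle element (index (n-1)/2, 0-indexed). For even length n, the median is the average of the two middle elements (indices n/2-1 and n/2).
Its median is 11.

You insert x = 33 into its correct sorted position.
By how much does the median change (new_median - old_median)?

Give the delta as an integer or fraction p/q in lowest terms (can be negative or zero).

Answer: 21/2

Derivation:
Old median = 11
After inserting x = 33: new sorted = [-15, -1, 11, 32, 33, 34]
New median = 43/2
Delta = 43/2 - 11 = 21/2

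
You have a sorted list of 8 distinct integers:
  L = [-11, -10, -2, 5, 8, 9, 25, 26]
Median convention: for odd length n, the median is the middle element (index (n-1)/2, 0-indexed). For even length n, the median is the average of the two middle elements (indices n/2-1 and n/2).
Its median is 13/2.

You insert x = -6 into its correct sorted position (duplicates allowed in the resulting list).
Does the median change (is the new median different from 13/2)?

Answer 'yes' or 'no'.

Answer: yes

Derivation:
Old median = 13/2
Insert x = -6
New median = 5
Changed? yes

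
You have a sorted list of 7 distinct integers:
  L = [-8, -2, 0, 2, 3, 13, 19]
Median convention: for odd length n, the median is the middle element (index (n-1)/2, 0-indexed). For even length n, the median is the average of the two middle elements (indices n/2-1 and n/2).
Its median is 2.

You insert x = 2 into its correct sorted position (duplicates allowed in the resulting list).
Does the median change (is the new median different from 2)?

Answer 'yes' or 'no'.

Answer: no

Derivation:
Old median = 2
Insert x = 2
New median = 2
Changed? no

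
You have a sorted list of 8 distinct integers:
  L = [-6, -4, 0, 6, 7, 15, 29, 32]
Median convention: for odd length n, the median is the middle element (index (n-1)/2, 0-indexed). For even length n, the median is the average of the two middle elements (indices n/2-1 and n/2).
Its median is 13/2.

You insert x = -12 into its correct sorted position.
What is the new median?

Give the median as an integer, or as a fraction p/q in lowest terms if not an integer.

Old list (sorted, length 8): [-6, -4, 0, 6, 7, 15, 29, 32]
Old median = 13/2
Insert x = -12
Old length even (8). Middle pair: indices 3,4 = 6,7.
New length odd (9). New median = single middle element.
x = -12: 0 elements are < x, 8 elements are > x.
New sorted list: [-12, -6, -4, 0, 6, 7, 15, 29, 32]
New median = 6

Answer: 6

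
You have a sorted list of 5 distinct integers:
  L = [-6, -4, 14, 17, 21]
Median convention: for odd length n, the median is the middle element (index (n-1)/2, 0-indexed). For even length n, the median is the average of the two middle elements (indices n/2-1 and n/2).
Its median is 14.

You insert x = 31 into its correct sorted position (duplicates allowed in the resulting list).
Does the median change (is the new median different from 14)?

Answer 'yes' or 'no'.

Answer: yes

Derivation:
Old median = 14
Insert x = 31
New median = 31/2
Changed? yes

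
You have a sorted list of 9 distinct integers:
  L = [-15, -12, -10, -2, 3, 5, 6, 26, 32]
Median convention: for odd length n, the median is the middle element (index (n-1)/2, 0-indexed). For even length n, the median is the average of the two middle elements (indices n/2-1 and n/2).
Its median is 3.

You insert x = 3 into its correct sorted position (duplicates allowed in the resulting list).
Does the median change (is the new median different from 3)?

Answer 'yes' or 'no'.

Old median = 3
Insert x = 3
New median = 3
Changed? no

Answer: no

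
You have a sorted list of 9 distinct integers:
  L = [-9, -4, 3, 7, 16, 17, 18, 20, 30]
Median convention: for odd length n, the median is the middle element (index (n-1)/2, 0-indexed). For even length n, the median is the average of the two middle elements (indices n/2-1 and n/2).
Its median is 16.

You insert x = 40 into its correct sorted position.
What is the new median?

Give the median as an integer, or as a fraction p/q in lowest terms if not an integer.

Old list (sorted, length 9): [-9, -4, 3, 7, 16, 17, 18, 20, 30]
Old median = 16
Insert x = 40
Old length odd (9). Middle was index 4 = 16.
New length even (10). New median = avg of two middle elements.
x = 40: 9 elements are < x, 0 elements are > x.
New sorted list: [-9, -4, 3, 7, 16, 17, 18, 20, 30, 40]
New median = 33/2

Answer: 33/2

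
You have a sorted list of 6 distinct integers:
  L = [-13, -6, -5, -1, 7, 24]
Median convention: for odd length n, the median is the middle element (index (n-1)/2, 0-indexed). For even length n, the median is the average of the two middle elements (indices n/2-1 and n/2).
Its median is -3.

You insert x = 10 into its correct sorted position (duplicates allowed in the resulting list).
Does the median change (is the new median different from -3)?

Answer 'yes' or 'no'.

Answer: yes

Derivation:
Old median = -3
Insert x = 10
New median = -1
Changed? yes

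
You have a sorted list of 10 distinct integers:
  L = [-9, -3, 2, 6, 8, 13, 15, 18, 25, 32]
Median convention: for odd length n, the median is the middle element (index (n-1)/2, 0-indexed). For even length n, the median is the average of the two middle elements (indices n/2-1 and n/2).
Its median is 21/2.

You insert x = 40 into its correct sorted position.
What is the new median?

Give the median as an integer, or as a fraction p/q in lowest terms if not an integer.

Answer: 13

Derivation:
Old list (sorted, length 10): [-9, -3, 2, 6, 8, 13, 15, 18, 25, 32]
Old median = 21/2
Insert x = 40
Old length even (10). Middle pair: indices 4,5 = 8,13.
New length odd (11). New median = single middle element.
x = 40: 10 elements are < x, 0 elements are > x.
New sorted list: [-9, -3, 2, 6, 8, 13, 15, 18, 25, 32, 40]
New median = 13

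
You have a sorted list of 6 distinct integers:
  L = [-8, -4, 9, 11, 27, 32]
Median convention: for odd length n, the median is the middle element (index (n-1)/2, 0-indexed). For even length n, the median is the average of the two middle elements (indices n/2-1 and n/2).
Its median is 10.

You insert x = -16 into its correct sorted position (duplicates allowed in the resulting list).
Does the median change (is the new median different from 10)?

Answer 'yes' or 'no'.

Answer: yes

Derivation:
Old median = 10
Insert x = -16
New median = 9
Changed? yes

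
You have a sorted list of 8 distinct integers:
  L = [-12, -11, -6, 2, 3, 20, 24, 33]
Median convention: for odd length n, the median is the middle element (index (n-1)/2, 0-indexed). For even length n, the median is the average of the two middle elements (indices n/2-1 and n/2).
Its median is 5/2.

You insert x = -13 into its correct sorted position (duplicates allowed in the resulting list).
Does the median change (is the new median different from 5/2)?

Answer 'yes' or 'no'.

Old median = 5/2
Insert x = -13
New median = 2
Changed? yes

Answer: yes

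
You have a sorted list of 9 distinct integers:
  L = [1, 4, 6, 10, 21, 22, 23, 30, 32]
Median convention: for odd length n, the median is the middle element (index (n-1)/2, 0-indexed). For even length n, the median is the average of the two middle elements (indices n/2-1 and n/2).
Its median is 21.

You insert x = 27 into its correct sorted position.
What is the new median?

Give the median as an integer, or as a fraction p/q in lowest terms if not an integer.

Answer: 43/2

Derivation:
Old list (sorted, length 9): [1, 4, 6, 10, 21, 22, 23, 30, 32]
Old median = 21
Insert x = 27
Old length odd (9). Middle was index 4 = 21.
New length even (10). New median = avg of two middle elements.
x = 27: 7 elements are < x, 2 elements are > x.
New sorted list: [1, 4, 6, 10, 21, 22, 23, 27, 30, 32]
New median = 43/2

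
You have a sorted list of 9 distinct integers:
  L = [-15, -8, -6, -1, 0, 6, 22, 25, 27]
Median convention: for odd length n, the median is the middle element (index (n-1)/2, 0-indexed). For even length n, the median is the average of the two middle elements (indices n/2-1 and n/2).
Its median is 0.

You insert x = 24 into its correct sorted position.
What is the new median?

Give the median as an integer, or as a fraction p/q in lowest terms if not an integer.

Answer: 3

Derivation:
Old list (sorted, length 9): [-15, -8, -6, -1, 0, 6, 22, 25, 27]
Old median = 0
Insert x = 24
Old length odd (9). Middle was index 4 = 0.
New length even (10). New median = avg of two middle elements.
x = 24: 7 elements are < x, 2 elements are > x.
New sorted list: [-15, -8, -6, -1, 0, 6, 22, 24, 25, 27]
New median = 3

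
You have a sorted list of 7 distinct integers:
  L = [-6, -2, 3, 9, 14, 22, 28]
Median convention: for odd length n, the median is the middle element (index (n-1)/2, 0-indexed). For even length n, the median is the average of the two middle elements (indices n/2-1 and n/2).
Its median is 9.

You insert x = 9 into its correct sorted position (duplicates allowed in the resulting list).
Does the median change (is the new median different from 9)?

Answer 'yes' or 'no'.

Old median = 9
Insert x = 9
New median = 9
Changed? no

Answer: no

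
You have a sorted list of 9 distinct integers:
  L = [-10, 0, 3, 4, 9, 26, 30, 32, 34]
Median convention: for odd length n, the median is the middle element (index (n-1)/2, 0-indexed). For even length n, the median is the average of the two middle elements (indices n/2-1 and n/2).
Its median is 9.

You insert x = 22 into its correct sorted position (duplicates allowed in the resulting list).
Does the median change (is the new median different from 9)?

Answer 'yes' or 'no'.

Answer: yes

Derivation:
Old median = 9
Insert x = 22
New median = 31/2
Changed? yes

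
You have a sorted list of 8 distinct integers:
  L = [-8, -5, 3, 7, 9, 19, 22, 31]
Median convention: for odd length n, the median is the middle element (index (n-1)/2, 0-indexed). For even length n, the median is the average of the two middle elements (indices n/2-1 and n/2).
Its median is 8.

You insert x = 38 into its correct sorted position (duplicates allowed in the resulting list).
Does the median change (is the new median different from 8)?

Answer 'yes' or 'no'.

Old median = 8
Insert x = 38
New median = 9
Changed? yes

Answer: yes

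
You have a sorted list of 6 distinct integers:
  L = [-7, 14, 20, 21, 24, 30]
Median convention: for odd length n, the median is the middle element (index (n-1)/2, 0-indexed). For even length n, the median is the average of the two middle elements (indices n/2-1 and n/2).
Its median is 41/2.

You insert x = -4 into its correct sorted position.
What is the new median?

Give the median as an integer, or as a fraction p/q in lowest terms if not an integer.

Answer: 20

Derivation:
Old list (sorted, length 6): [-7, 14, 20, 21, 24, 30]
Old median = 41/2
Insert x = -4
Old length even (6). Middle pair: indices 2,3 = 20,21.
New length odd (7). New median = single middle element.
x = -4: 1 elements are < x, 5 elements are > x.
New sorted list: [-7, -4, 14, 20, 21, 24, 30]
New median = 20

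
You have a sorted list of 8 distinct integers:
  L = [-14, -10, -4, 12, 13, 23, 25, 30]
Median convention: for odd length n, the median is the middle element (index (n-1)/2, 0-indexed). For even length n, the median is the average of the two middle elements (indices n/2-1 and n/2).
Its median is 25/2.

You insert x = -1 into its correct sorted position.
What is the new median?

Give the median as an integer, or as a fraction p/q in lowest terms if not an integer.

Answer: 12

Derivation:
Old list (sorted, length 8): [-14, -10, -4, 12, 13, 23, 25, 30]
Old median = 25/2
Insert x = -1
Old length even (8). Middle pair: indices 3,4 = 12,13.
New length odd (9). New median = single middle element.
x = -1: 3 elements are < x, 5 elements are > x.
New sorted list: [-14, -10, -4, -1, 12, 13, 23, 25, 30]
New median = 12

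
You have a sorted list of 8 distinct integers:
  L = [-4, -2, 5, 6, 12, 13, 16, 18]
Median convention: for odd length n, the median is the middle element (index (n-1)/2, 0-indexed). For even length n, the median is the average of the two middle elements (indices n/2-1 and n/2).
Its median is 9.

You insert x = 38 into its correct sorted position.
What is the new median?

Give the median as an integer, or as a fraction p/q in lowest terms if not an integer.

Old list (sorted, length 8): [-4, -2, 5, 6, 12, 13, 16, 18]
Old median = 9
Insert x = 38
Old length even (8). Middle pair: indices 3,4 = 6,12.
New length odd (9). New median = single middle element.
x = 38: 8 elements are < x, 0 elements are > x.
New sorted list: [-4, -2, 5, 6, 12, 13, 16, 18, 38]
New median = 12

Answer: 12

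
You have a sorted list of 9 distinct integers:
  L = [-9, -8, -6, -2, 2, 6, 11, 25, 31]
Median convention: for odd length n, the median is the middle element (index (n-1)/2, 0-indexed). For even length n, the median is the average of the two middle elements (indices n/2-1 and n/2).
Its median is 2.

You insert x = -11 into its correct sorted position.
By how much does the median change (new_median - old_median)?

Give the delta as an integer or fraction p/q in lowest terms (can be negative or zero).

Answer: -2

Derivation:
Old median = 2
After inserting x = -11: new sorted = [-11, -9, -8, -6, -2, 2, 6, 11, 25, 31]
New median = 0
Delta = 0 - 2 = -2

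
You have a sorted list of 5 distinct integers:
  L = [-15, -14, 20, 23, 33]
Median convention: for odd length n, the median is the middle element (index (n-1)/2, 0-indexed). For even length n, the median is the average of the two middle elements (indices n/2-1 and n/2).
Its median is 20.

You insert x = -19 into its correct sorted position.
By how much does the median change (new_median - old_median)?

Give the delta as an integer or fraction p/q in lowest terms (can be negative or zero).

Answer: -17

Derivation:
Old median = 20
After inserting x = -19: new sorted = [-19, -15, -14, 20, 23, 33]
New median = 3
Delta = 3 - 20 = -17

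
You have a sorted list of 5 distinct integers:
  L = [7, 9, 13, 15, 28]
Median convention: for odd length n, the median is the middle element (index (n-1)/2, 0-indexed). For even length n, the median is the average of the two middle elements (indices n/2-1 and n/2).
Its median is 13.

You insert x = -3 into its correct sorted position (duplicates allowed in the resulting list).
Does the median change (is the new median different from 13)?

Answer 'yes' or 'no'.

Old median = 13
Insert x = -3
New median = 11
Changed? yes

Answer: yes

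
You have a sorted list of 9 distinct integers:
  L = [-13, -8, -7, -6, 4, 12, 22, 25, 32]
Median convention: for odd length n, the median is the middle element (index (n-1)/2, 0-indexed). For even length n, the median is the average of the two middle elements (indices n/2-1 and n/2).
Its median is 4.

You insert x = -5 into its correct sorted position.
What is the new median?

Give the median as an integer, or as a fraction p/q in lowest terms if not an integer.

Old list (sorted, length 9): [-13, -8, -7, -6, 4, 12, 22, 25, 32]
Old median = 4
Insert x = -5
Old length odd (9). Middle was index 4 = 4.
New length even (10). New median = avg of two middle elements.
x = -5: 4 elements are < x, 5 elements are > x.
New sorted list: [-13, -8, -7, -6, -5, 4, 12, 22, 25, 32]
New median = -1/2

Answer: -1/2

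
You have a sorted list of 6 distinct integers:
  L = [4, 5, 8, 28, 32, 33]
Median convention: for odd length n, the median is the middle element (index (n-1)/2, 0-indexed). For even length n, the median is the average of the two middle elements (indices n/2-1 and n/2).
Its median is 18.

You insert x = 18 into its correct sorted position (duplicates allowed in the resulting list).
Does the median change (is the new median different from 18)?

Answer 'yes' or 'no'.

Old median = 18
Insert x = 18
New median = 18
Changed? no

Answer: no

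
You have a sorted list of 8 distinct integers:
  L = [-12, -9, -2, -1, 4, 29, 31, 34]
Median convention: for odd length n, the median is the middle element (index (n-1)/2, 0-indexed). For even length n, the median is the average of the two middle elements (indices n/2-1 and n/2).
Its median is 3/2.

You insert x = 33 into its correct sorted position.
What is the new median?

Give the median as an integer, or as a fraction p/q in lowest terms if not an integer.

Answer: 4

Derivation:
Old list (sorted, length 8): [-12, -9, -2, -1, 4, 29, 31, 34]
Old median = 3/2
Insert x = 33
Old length even (8). Middle pair: indices 3,4 = -1,4.
New length odd (9). New median = single middle element.
x = 33: 7 elements are < x, 1 elements are > x.
New sorted list: [-12, -9, -2, -1, 4, 29, 31, 33, 34]
New median = 4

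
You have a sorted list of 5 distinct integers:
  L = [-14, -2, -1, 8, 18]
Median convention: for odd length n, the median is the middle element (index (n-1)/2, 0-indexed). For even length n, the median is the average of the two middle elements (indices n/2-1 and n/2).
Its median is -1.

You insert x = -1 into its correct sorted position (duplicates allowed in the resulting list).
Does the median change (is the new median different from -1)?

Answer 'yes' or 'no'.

Old median = -1
Insert x = -1
New median = -1
Changed? no

Answer: no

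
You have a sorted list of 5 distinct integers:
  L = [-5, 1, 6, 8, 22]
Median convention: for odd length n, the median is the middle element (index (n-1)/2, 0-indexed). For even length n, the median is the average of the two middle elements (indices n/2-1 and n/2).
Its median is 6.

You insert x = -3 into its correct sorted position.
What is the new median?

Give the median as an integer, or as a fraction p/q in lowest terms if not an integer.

Answer: 7/2

Derivation:
Old list (sorted, length 5): [-5, 1, 6, 8, 22]
Old median = 6
Insert x = -3
Old length odd (5). Middle was index 2 = 6.
New length even (6). New median = avg of two middle elements.
x = -3: 1 elements are < x, 4 elements are > x.
New sorted list: [-5, -3, 1, 6, 8, 22]
New median = 7/2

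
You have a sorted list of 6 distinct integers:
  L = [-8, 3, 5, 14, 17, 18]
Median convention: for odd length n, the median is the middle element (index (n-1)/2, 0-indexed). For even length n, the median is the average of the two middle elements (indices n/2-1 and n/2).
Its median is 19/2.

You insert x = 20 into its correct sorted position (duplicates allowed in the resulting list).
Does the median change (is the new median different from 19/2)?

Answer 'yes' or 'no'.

Old median = 19/2
Insert x = 20
New median = 14
Changed? yes

Answer: yes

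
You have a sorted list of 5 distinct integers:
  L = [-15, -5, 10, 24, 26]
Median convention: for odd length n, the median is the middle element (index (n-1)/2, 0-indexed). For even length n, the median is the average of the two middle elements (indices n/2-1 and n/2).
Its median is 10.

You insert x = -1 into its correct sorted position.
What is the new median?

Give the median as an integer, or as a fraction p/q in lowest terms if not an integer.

Answer: 9/2

Derivation:
Old list (sorted, length 5): [-15, -5, 10, 24, 26]
Old median = 10
Insert x = -1
Old length odd (5). Middle was index 2 = 10.
New length even (6). New median = avg of two middle elements.
x = -1: 2 elements are < x, 3 elements are > x.
New sorted list: [-15, -5, -1, 10, 24, 26]
New median = 9/2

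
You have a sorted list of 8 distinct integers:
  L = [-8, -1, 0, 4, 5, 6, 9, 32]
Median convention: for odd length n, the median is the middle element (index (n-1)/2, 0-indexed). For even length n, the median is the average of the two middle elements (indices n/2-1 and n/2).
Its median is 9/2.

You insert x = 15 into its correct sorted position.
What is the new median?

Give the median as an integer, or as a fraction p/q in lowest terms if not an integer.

Answer: 5

Derivation:
Old list (sorted, length 8): [-8, -1, 0, 4, 5, 6, 9, 32]
Old median = 9/2
Insert x = 15
Old length even (8). Middle pair: indices 3,4 = 4,5.
New length odd (9). New median = single middle element.
x = 15: 7 elements are < x, 1 elements are > x.
New sorted list: [-8, -1, 0, 4, 5, 6, 9, 15, 32]
New median = 5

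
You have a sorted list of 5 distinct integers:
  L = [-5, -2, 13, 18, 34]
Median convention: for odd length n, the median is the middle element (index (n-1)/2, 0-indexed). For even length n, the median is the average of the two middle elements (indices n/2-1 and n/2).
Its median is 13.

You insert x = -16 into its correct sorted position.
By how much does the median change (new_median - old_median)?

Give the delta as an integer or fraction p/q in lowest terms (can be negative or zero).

Answer: -15/2

Derivation:
Old median = 13
After inserting x = -16: new sorted = [-16, -5, -2, 13, 18, 34]
New median = 11/2
Delta = 11/2 - 13 = -15/2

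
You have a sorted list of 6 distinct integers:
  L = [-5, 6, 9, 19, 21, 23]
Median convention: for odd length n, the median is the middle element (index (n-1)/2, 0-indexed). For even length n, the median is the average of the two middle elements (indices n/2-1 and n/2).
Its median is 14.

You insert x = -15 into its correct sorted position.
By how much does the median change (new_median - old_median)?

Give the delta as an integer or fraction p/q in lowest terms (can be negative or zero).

Answer: -5

Derivation:
Old median = 14
After inserting x = -15: new sorted = [-15, -5, 6, 9, 19, 21, 23]
New median = 9
Delta = 9 - 14 = -5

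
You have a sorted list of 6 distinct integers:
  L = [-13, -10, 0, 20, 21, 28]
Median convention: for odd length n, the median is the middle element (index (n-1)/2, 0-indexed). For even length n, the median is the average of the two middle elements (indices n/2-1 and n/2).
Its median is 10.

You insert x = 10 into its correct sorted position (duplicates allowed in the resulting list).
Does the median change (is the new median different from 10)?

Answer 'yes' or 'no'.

Old median = 10
Insert x = 10
New median = 10
Changed? no

Answer: no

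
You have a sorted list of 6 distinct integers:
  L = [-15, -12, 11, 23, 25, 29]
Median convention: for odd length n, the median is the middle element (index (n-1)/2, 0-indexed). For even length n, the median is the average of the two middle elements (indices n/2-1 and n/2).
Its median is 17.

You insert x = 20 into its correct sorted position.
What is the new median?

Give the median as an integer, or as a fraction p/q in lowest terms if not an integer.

Answer: 20

Derivation:
Old list (sorted, length 6): [-15, -12, 11, 23, 25, 29]
Old median = 17
Insert x = 20
Old length even (6). Middle pair: indices 2,3 = 11,23.
New length odd (7). New median = single middle element.
x = 20: 3 elements are < x, 3 elements are > x.
New sorted list: [-15, -12, 11, 20, 23, 25, 29]
New median = 20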